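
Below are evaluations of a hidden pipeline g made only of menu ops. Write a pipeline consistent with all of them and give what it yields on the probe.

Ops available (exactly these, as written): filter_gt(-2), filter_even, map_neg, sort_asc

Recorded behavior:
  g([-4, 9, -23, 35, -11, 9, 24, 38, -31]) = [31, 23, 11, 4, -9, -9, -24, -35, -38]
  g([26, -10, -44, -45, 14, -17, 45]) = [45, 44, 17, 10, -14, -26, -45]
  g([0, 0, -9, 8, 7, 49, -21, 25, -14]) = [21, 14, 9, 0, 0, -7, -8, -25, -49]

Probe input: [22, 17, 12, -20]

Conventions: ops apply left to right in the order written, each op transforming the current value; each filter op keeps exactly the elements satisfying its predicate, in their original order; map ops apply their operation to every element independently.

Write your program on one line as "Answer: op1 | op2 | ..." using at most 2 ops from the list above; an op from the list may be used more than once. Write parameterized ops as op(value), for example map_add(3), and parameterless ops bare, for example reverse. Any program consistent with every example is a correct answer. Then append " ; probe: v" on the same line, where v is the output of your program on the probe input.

sort_asc | map_neg ; probe: [20, -12, -17, -22]

Check, running the answer program on each example:
  [-4, 9, -23, 35, -11, 9, 24, 38, -31] -> [-31, -23, -11, -4, 9, 9, 24, 35, 38] -> [31, 23, 11, 4, -9, -9, -24, -35, -38]
  [26, -10, -44, -45, 14, -17, 45] -> [-45, -44, -17, -10, 14, 26, 45] -> [45, 44, 17, 10, -14, -26, -45]
  [0, 0, -9, 8, 7, 49, -21, 25, -14] -> [-21, -14, -9, 0, 0, 7, 8, 25, 49] -> [21, 14, 9, 0, 0, -7, -8, -25, -49]
  probe: [22, 17, 12, -20] -> [-20, 12, 17, 22] -> [20, -12, -17, -22]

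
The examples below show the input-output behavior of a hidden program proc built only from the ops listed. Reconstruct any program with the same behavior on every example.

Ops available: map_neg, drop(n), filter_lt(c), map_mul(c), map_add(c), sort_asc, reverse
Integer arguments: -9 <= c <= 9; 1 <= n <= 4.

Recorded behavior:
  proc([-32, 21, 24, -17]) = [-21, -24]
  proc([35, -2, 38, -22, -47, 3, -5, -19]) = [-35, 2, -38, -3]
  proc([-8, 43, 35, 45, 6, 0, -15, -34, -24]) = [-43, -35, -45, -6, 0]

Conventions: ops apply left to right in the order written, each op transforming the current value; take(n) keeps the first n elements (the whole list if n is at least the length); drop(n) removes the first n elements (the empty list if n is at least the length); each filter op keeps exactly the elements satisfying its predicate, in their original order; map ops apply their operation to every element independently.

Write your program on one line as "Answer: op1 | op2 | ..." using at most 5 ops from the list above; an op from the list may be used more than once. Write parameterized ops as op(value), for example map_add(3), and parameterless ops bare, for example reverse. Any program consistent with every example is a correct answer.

reverse | map_mul(-1) | filter_lt(5) | reverse

Check, running the answer program on each example:
  [-32, 21, 24, -17] -> [-17, 24, 21, -32] -> [17, -24, -21, 32] -> [-24, -21] -> [-21, -24]
  [35, -2, 38, -22, -47, 3, -5, -19] -> [-19, -5, 3, -47, -22, 38, -2, 35] -> [19, 5, -3, 47, 22, -38, 2, -35] -> [-3, -38, 2, -35] -> [-35, 2, -38, -3]
  [-8, 43, 35, 45, 6, 0, -15, -34, -24] -> [-24, -34, -15, 0, 6, 45, 35, 43, -8] -> [24, 34, 15, 0, -6, -45, -35, -43, 8] -> [0, -6, -45, -35, -43] -> [-43, -35, -45, -6, 0]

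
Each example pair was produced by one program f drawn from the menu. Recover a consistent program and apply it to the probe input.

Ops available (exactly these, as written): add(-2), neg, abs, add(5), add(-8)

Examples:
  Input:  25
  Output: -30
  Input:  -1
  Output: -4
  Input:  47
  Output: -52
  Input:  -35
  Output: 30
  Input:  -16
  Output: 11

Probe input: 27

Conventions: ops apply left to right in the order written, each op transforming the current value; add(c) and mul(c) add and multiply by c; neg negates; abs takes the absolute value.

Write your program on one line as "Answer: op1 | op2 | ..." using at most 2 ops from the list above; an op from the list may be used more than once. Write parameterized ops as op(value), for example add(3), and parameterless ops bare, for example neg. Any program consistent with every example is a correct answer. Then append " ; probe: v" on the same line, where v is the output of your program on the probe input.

add(5) | neg ; probe: -32

Check, running the answer program on each example:
  25 -> 30 -> -30
  -1 -> 4 -> -4
  47 -> 52 -> -52
  -35 -> -30 -> 30
  -16 -> -11 -> 11
  probe: 27 -> 32 -> -32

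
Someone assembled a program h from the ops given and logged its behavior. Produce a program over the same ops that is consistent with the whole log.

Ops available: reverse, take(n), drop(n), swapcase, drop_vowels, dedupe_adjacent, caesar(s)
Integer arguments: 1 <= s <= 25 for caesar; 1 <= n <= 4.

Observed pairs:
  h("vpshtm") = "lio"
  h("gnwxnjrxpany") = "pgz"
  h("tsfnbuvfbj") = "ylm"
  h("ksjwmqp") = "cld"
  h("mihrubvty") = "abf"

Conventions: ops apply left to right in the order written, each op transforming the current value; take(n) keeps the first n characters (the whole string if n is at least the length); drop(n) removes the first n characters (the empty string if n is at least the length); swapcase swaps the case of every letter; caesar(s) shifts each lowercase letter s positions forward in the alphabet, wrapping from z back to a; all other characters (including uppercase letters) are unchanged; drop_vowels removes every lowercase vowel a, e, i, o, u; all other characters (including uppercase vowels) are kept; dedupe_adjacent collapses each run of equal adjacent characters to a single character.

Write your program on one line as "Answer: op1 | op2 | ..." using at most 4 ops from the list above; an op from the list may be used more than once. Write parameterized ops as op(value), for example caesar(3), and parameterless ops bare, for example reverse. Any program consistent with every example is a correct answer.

take(3) | reverse | caesar(19)

Check, running the answer program on each example:
  "vpshtm" -> "vps" -> "spv" -> "lio"
  "gnwxnjrxpany" -> "gnw" -> "wng" -> "pgz"
  "tsfnbuvfbj" -> "tsf" -> "fst" -> "ylm"
  "ksjwmqp" -> "ksj" -> "jsk" -> "cld"
  "mihrubvty" -> "mih" -> "him" -> "abf"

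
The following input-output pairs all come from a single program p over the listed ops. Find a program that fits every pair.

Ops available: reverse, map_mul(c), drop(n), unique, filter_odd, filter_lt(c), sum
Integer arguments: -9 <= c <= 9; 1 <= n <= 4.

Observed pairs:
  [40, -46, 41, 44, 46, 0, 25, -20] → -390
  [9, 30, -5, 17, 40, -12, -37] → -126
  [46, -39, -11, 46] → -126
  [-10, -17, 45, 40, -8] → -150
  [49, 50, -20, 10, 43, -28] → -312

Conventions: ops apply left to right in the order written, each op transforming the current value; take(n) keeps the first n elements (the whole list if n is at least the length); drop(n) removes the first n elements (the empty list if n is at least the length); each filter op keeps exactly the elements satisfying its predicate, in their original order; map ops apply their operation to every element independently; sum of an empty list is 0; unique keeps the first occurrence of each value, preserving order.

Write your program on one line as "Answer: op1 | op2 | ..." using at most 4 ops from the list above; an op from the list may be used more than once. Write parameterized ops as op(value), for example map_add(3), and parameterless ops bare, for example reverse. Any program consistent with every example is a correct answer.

reverse | map_mul(-1) | map_mul(3) | sum

Check, running the answer program on each example:
  [40, -46, 41, 44, 46, 0, 25, -20] -> [-20, 25, 0, 46, 44, 41, -46, 40] -> [20, -25, 0, -46, -44, -41, 46, -40] -> [60, -75, 0, -138, -132, -123, 138, -120] -> -390
  [9, 30, -5, 17, 40, -12, -37] -> [-37, -12, 40, 17, -5, 30, 9] -> [37, 12, -40, -17, 5, -30, -9] -> [111, 36, -120, -51, 15, -90, -27] -> -126
  [46, -39, -11, 46] -> [46, -11, -39, 46] -> [-46, 11, 39, -46] -> [-138, 33, 117, -138] -> -126
  [-10, -17, 45, 40, -8] -> [-8, 40, 45, -17, -10] -> [8, -40, -45, 17, 10] -> [24, -120, -135, 51, 30] -> -150
  [49, 50, -20, 10, 43, -28] -> [-28, 43, 10, -20, 50, 49] -> [28, -43, -10, 20, -50, -49] -> [84, -129, -30, 60, -150, -147] -> -312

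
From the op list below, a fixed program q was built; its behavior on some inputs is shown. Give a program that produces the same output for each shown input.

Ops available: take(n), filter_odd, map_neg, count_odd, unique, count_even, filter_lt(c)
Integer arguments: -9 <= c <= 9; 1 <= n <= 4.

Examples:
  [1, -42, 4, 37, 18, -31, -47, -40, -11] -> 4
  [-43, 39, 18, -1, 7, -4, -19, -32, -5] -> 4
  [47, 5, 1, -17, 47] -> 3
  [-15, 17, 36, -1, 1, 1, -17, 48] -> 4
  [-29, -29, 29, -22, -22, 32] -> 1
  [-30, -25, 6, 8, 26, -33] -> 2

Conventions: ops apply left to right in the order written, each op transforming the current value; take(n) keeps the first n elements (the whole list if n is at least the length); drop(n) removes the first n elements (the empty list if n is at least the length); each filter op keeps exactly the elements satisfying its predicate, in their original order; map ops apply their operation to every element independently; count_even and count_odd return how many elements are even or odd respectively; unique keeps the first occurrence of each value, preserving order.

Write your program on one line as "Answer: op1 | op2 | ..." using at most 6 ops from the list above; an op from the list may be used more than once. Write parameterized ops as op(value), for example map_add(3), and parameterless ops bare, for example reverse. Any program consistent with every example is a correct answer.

filter_odd | unique | filter_lt(7) | map_neg | count_odd

Check, running the answer program on each example:
  [1, -42, 4, 37, 18, -31, -47, -40, -11] -> [1, 37, -31, -47, -11] -> [1, 37, -31, -47, -11] -> [1, -31, -47, -11] -> [-1, 31, 47, 11] -> 4
  [-43, 39, 18, -1, 7, -4, -19, -32, -5] -> [-43, 39, -1, 7, -19, -5] -> [-43, 39, -1, 7, -19, -5] -> [-43, -1, -19, -5] -> [43, 1, 19, 5] -> 4
  [47, 5, 1, -17, 47] -> [47, 5, 1, -17, 47] -> [47, 5, 1, -17] -> [5, 1, -17] -> [-5, -1, 17] -> 3
  [-15, 17, 36, -1, 1, 1, -17, 48] -> [-15, 17, -1, 1, 1, -17] -> [-15, 17, -1, 1, -17] -> [-15, -1, 1, -17] -> [15, 1, -1, 17] -> 4
  [-29, -29, 29, -22, -22, 32] -> [-29, -29, 29] -> [-29, 29] -> [-29] -> [29] -> 1
  [-30, -25, 6, 8, 26, -33] -> [-25, -33] -> [-25, -33] -> [-25, -33] -> [25, 33] -> 2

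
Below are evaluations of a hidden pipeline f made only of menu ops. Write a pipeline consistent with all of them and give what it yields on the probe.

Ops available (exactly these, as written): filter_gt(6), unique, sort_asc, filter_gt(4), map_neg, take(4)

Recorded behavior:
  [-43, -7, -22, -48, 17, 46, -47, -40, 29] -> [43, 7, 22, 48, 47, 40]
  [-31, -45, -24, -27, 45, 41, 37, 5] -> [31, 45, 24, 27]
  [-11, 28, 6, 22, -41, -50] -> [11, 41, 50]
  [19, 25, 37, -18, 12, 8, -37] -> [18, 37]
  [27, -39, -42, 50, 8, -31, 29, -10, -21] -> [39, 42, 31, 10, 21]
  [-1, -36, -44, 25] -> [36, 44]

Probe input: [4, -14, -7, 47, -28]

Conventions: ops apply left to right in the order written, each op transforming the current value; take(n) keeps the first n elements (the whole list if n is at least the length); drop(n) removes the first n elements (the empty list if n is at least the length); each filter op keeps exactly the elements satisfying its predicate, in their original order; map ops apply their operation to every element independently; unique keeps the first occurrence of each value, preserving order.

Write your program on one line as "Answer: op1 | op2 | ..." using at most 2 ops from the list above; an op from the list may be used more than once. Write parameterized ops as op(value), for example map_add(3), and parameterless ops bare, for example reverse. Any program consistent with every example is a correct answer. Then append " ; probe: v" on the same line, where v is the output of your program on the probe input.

map_neg | filter_gt(4) ; probe: [14, 7, 28]

Check, running the answer program on each example:
  [-43, -7, -22, -48, 17, 46, -47, -40, 29] -> [43, 7, 22, 48, -17, -46, 47, 40, -29] -> [43, 7, 22, 48, 47, 40]
  [-31, -45, -24, -27, 45, 41, 37, 5] -> [31, 45, 24, 27, -45, -41, -37, -5] -> [31, 45, 24, 27]
  [-11, 28, 6, 22, -41, -50] -> [11, -28, -6, -22, 41, 50] -> [11, 41, 50]
  [19, 25, 37, -18, 12, 8, -37] -> [-19, -25, -37, 18, -12, -8, 37] -> [18, 37]
  [27, -39, -42, 50, 8, -31, 29, -10, -21] -> [-27, 39, 42, -50, -8, 31, -29, 10, 21] -> [39, 42, 31, 10, 21]
  [-1, -36, -44, 25] -> [1, 36, 44, -25] -> [36, 44]
  probe: [4, -14, -7, 47, -28] -> [-4, 14, 7, -47, 28] -> [14, 7, 28]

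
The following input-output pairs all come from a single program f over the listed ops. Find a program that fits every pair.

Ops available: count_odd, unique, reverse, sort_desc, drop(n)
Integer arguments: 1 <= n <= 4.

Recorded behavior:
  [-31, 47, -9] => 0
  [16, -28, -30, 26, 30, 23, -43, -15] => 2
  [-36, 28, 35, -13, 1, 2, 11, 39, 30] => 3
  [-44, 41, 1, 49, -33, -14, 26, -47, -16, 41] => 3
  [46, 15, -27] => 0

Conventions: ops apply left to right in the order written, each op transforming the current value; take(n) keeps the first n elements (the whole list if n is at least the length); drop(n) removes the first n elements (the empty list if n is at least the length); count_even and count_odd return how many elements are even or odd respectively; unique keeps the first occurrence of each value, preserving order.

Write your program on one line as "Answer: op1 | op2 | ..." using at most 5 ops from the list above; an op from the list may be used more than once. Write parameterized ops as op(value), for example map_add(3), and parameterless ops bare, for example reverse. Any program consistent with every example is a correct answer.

drop(1) | sort_desc | drop(3) | reverse | count_odd

Check, running the answer program on each example:
  [-31, 47, -9] -> [47, -9] -> [47, -9] -> [] -> [] -> 0
  [16, -28, -30, 26, 30, 23, -43, -15] -> [-28, -30, 26, 30, 23, -43, -15] -> [30, 26, 23, -15, -28, -30, -43] -> [-15, -28, -30, -43] -> [-43, -30, -28, -15] -> 2
  [-36, 28, 35, -13, 1, 2, 11, 39, 30] -> [28, 35, -13, 1, 2, 11, 39, 30] -> [39, 35, 30, 28, 11, 2, 1, -13] -> [28, 11, 2, 1, -13] -> [-13, 1, 2, 11, 28] -> 3
  [-44, 41, 1, 49, -33, -14, 26, -47, -16, 41] -> [41, 1, 49, -33, -14, 26, -47, -16, 41] -> [49, 41, 41, 26, 1, -14, -16, -33, -47] -> [26, 1, -14, -16, -33, -47] -> [-47, -33, -16, -14, 1, 26] -> 3
  [46, 15, -27] -> [15, -27] -> [15, -27] -> [] -> [] -> 0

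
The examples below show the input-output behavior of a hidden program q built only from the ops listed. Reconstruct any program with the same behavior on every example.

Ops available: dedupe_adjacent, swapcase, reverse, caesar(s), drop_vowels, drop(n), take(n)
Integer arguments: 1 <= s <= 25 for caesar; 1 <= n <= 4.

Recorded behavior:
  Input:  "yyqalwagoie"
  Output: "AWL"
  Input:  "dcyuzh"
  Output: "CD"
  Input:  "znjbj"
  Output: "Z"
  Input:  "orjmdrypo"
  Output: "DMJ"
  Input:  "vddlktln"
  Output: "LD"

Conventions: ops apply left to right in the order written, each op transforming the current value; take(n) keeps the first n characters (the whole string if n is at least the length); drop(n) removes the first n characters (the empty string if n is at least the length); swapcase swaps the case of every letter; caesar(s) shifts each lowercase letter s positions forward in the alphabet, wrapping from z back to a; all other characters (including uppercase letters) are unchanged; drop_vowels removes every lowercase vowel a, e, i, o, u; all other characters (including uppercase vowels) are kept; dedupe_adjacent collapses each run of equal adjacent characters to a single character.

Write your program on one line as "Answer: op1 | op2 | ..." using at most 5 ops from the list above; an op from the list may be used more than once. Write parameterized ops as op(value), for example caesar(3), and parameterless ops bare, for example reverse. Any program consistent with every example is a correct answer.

swapcase | reverse | drop(4) | take(3) | dedupe_adjacent

Check, running the answer program on each example:
  "yyqalwagoie" -> "YYQALWAGOIE" -> "EIOGAWLAQYY" -> "AWLAQYY" -> "AWL" -> "AWL"
  "dcyuzh" -> "DCYUZH" -> "HZUYCD" -> "CD" -> "CD" -> "CD"
  "znjbj" -> "ZNJBJ" -> "JBJNZ" -> "Z" -> "Z" -> "Z"
  "orjmdrypo" -> "ORJMDRYPO" -> "OPYRDMJRO" -> "DMJRO" -> "DMJ" -> "DMJ"
  "vddlktln" -> "VDDLKTLN" -> "NLTKLDDV" -> "LDDV" -> "LDD" -> "LD"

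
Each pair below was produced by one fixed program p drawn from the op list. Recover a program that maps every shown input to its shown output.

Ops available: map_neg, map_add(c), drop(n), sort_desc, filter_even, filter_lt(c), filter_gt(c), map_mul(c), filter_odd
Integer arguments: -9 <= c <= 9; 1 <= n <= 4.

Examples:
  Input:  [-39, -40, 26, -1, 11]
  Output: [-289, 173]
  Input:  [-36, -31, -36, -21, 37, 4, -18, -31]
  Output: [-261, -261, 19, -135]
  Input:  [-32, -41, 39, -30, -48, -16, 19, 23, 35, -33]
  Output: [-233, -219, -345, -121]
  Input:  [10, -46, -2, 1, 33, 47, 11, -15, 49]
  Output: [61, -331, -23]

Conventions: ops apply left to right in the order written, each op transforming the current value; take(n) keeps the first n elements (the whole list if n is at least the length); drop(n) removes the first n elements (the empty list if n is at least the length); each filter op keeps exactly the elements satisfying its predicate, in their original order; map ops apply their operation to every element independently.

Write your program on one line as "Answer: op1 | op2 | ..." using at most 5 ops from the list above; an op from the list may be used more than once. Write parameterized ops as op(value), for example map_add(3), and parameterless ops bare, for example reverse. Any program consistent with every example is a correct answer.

filter_even | map_neg | map_mul(-7) | map_add(-9)

Check, running the answer program on each example:
  [-39, -40, 26, -1, 11] -> [-40, 26] -> [40, -26] -> [-280, 182] -> [-289, 173]
  [-36, -31, -36, -21, 37, 4, -18, -31] -> [-36, -36, 4, -18] -> [36, 36, -4, 18] -> [-252, -252, 28, -126] -> [-261, -261, 19, -135]
  [-32, -41, 39, -30, -48, -16, 19, 23, 35, -33] -> [-32, -30, -48, -16] -> [32, 30, 48, 16] -> [-224, -210, -336, -112] -> [-233, -219, -345, -121]
  [10, -46, -2, 1, 33, 47, 11, -15, 49] -> [10, -46, -2] -> [-10, 46, 2] -> [70, -322, -14] -> [61, -331, -23]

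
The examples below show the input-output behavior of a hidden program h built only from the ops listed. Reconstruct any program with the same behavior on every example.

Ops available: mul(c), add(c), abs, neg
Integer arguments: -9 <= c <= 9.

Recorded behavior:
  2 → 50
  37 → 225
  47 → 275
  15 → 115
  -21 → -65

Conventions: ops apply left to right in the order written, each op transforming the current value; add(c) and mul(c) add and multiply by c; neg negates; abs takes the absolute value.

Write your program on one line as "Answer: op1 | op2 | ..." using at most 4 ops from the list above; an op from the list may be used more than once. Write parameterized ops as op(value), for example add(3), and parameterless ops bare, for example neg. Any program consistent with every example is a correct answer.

neg | add(-2) | add(-6) | mul(-5)

Check, running the answer program on each example:
  2 -> -2 -> -4 -> -10 -> 50
  37 -> -37 -> -39 -> -45 -> 225
  47 -> -47 -> -49 -> -55 -> 275
  15 -> -15 -> -17 -> -23 -> 115
  -21 -> 21 -> 19 -> 13 -> -65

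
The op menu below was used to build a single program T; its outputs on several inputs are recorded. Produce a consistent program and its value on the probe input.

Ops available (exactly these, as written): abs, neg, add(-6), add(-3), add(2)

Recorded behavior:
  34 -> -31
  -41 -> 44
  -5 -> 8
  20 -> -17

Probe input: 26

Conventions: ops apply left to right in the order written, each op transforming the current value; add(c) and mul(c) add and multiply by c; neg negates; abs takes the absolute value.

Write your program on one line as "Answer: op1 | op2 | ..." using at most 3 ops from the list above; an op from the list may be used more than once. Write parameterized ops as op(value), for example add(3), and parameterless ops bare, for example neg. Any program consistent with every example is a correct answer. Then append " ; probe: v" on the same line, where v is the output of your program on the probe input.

add(-3) | neg ; probe: -23

Check, running the answer program on each example:
  34 -> 31 -> -31
  -41 -> -44 -> 44
  -5 -> -8 -> 8
  20 -> 17 -> -17
  probe: 26 -> 23 -> -23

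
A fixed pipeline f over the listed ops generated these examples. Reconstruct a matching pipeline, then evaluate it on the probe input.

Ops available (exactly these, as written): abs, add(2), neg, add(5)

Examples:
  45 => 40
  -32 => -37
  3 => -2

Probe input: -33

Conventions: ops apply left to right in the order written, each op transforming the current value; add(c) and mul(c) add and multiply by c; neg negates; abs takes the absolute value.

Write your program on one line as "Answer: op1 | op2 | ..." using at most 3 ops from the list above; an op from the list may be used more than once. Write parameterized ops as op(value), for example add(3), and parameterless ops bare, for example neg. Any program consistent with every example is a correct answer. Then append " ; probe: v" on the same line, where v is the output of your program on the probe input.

neg | add(5) | neg ; probe: -38

Check, running the answer program on each example:
  45 -> -45 -> -40 -> 40
  -32 -> 32 -> 37 -> -37
  3 -> -3 -> 2 -> -2
  probe: -33 -> 33 -> 38 -> -38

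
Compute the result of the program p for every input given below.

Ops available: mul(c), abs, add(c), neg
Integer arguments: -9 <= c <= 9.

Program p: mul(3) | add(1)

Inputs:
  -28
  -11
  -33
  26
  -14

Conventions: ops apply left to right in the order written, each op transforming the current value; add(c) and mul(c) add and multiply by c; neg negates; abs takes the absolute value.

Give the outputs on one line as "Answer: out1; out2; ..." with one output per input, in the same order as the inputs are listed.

-83; -32; -98; 79; -41

Execution, op by op:
  -28 -> -84 -> -83
  -11 -> -33 -> -32
  -33 -> -99 -> -98
  26 -> 78 -> 79
  -14 -> -42 -> -41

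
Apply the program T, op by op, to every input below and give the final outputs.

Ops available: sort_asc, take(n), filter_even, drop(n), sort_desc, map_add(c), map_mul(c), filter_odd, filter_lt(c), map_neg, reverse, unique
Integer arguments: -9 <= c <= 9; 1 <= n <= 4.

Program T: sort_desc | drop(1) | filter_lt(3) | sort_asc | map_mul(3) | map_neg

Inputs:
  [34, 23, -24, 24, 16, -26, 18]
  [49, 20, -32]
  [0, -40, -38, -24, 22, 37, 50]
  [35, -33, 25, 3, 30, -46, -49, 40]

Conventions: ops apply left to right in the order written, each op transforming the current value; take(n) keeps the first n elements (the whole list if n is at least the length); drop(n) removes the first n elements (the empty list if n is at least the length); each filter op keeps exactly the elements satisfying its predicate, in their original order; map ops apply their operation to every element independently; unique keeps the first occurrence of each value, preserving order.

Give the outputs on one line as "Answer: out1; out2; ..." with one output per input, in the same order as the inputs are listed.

[78, 72]; [96]; [120, 114, 72, 0]; [147, 138, 99]

Execution, op by op:
  [34, 23, -24, 24, 16, -26, 18] -> [34, 24, 23, 18, 16, -24, -26] -> [24, 23, 18, 16, -24, -26] -> [-24, -26] -> [-26, -24] -> [-78, -72] -> [78, 72]
  [49, 20, -32] -> [49, 20, -32] -> [20, -32] -> [-32] -> [-32] -> [-96] -> [96]
  [0, -40, -38, -24, 22, 37, 50] -> [50, 37, 22, 0, -24, -38, -40] -> [37, 22, 0, -24, -38, -40] -> [0, -24, -38, -40] -> [-40, -38, -24, 0] -> [-120, -114, -72, 0] -> [120, 114, 72, 0]
  [35, -33, 25, 3, 30, -46, -49, 40] -> [40, 35, 30, 25, 3, -33, -46, -49] -> [35, 30, 25, 3, -33, -46, -49] -> [-33, -46, -49] -> [-49, -46, -33] -> [-147, -138, -99] -> [147, 138, 99]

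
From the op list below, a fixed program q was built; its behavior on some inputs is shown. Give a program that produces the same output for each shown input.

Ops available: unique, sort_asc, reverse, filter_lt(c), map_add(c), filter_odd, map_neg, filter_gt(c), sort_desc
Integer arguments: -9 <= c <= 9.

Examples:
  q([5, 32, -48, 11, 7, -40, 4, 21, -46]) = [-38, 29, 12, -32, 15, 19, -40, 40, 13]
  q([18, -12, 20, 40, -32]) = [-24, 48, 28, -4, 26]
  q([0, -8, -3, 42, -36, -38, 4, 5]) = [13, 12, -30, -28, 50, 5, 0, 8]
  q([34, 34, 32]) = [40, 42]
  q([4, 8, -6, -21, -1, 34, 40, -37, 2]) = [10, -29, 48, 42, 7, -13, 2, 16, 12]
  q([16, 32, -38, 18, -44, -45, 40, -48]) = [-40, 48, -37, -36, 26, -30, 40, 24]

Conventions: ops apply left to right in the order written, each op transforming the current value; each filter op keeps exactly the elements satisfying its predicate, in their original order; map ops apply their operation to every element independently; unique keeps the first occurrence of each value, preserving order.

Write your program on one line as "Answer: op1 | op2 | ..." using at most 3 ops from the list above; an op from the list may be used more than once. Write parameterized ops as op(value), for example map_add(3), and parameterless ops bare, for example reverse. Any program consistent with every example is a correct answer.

map_add(8) | unique | reverse

Check, running the answer program on each example:
  [5, 32, -48, 11, 7, -40, 4, 21, -46] -> [13, 40, -40, 19, 15, -32, 12, 29, -38] -> [13, 40, -40, 19, 15, -32, 12, 29, -38] -> [-38, 29, 12, -32, 15, 19, -40, 40, 13]
  [18, -12, 20, 40, -32] -> [26, -4, 28, 48, -24] -> [26, -4, 28, 48, -24] -> [-24, 48, 28, -4, 26]
  [0, -8, -3, 42, -36, -38, 4, 5] -> [8, 0, 5, 50, -28, -30, 12, 13] -> [8, 0, 5, 50, -28, -30, 12, 13] -> [13, 12, -30, -28, 50, 5, 0, 8]
  [34, 34, 32] -> [42, 42, 40] -> [42, 40] -> [40, 42]
  [4, 8, -6, -21, -1, 34, 40, -37, 2] -> [12, 16, 2, -13, 7, 42, 48, -29, 10] -> [12, 16, 2, -13, 7, 42, 48, -29, 10] -> [10, -29, 48, 42, 7, -13, 2, 16, 12]
  [16, 32, -38, 18, -44, -45, 40, -48] -> [24, 40, -30, 26, -36, -37, 48, -40] -> [24, 40, -30, 26, -36, -37, 48, -40] -> [-40, 48, -37, -36, 26, -30, 40, 24]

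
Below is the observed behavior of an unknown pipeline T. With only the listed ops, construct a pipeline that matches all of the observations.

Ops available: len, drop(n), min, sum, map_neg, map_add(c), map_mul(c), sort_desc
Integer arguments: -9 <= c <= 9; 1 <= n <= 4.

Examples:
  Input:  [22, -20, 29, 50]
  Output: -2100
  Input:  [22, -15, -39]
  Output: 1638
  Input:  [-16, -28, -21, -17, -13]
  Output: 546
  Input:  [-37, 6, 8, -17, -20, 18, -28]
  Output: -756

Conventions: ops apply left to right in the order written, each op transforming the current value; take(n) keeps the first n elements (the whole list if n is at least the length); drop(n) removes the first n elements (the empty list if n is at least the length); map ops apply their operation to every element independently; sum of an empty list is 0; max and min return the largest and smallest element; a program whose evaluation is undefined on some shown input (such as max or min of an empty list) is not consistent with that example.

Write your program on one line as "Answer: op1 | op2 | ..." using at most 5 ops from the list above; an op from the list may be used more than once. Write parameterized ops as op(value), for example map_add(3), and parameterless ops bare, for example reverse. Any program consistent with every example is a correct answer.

map_mul(7) | map_neg | map_mul(6) | drop(2) | min

Check, running the answer program on each example:
  [22, -20, 29, 50] -> [154, -140, 203, 350] -> [-154, 140, -203, -350] -> [-924, 840, -1218, -2100] -> [-1218, -2100] -> -2100
  [22, -15, -39] -> [154, -105, -273] -> [-154, 105, 273] -> [-924, 630, 1638] -> [1638] -> 1638
  [-16, -28, -21, -17, -13] -> [-112, -196, -147, -119, -91] -> [112, 196, 147, 119, 91] -> [672, 1176, 882, 714, 546] -> [882, 714, 546] -> 546
  [-37, 6, 8, -17, -20, 18, -28] -> [-259, 42, 56, -119, -140, 126, -196] -> [259, -42, -56, 119, 140, -126, 196] -> [1554, -252, -336, 714, 840, -756, 1176] -> [-336, 714, 840, -756, 1176] -> -756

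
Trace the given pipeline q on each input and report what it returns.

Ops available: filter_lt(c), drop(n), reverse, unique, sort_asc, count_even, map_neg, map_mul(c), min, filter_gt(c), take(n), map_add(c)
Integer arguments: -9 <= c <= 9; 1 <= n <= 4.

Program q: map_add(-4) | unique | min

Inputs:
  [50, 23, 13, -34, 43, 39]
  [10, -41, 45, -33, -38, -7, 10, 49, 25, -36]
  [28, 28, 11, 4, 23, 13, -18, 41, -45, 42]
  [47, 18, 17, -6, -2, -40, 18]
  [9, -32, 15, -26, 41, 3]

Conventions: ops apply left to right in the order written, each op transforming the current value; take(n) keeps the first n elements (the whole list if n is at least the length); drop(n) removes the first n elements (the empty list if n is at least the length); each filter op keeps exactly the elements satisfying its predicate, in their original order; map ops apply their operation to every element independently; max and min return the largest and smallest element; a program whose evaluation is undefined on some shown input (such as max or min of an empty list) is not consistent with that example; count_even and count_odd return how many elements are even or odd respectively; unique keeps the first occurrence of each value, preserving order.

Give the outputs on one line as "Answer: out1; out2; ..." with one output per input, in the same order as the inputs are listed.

-38; -45; -49; -44; -36

Execution, op by op:
  [50, 23, 13, -34, 43, 39] -> [46, 19, 9, -38, 39, 35] -> [46, 19, 9, -38, 39, 35] -> -38
  [10, -41, 45, -33, -38, -7, 10, 49, 25, -36] -> [6, -45, 41, -37, -42, -11, 6, 45, 21, -40] -> [6, -45, 41, -37, -42, -11, 45, 21, -40] -> -45
  [28, 28, 11, 4, 23, 13, -18, 41, -45, 42] -> [24, 24, 7, 0, 19, 9, -22, 37, -49, 38] -> [24, 7, 0, 19, 9, -22, 37, -49, 38] -> -49
  [47, 18, 17, -6, -2, -40, 18] -> [43, 14, 13, -10, -6, -44, 14] -> [43, 14, 13, -10, -6, -44] -> -44
  [9, -32, 15, -26, 41, 3] -> [5, -36, 11, -30, 37, -1] -> [5, -36, 11, -30, 37, -1] -> -36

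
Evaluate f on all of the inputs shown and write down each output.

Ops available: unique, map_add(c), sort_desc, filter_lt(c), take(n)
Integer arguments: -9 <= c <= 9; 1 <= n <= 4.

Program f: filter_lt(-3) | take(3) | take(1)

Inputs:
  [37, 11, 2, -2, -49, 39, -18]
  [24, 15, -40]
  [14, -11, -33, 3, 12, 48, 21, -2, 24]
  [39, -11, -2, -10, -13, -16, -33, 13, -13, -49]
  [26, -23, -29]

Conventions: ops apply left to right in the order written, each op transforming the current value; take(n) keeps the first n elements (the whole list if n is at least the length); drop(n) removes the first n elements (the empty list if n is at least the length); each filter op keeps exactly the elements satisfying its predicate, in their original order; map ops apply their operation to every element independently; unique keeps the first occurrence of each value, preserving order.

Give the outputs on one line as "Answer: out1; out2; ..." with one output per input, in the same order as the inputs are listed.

[-49]; [-40]; [-11]; [-11]; [-23]

Execution, op by op:
  [37, 11, 2, -2, -49, 39, -18] -> [-49, -18] -> [-49, -18] -> [-49]
  [24, 15, -40] -> [-40] -> [-40] -> [-40]
  [14, -11, -33, 3, 12, 48, 21, -2, 24] -> [-11, -33] -> [-11, -33] -> [-11]
  [39, -11, -2, -10, -13, -16, -33, 13, -13, -49] -> [-11, -10, -13, -16, -33, -13, -49] -> [-11, -10, -13] -> [-11]
  [26, -23, -29] -> [-23, -29] -> [-23, -29] -> [-23]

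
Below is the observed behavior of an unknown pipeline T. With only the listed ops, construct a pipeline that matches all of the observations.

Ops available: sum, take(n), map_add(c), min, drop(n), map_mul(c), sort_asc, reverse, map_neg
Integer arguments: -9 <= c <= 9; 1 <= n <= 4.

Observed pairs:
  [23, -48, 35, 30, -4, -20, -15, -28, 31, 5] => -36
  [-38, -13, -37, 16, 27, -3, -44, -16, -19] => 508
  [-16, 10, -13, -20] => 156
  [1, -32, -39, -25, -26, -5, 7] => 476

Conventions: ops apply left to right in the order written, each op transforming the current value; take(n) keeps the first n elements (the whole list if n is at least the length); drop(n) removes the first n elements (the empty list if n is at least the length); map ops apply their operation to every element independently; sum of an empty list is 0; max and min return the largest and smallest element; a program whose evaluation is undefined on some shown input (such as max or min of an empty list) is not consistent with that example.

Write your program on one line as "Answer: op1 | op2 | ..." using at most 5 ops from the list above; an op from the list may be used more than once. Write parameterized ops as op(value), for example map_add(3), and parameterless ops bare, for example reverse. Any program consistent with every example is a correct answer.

map_neg | map_mul(4) | sort_asc | sum

Check, running the answer program on each example:
  [23, -48, 35, 30, -4, -20, -15, -28, 31, 5] -> [-23, 48, -35, -30, 4, 20, 15, 28, -31, -5] -> [-92, 192, -140, -120, 16, 80, 60, 112, -124, -20] -> [-140, -124, -120, -92, -20, 16, 60, 80, 112, 192] -> -36
  [-38, -13, -37, 16, 27, -3, -44, -16, -19] -> [38, 13, 37, -16, -27, 3, 44, 16, 19] -> [152, 52, 148, -64, -108, 12, 176, 64, 76] -> [-108, -64, 12, 52, 64, 76, 148, 152, 176] -> 508
  [-16, 10, -13, -20] -> [16, -10, 13, 20] -> [64, -40, 52, 80] -> [-40, 52, 64, 80] -> 156
  [1, -32, -39, -25, -26, -5, 7] -> [-1, 32, 39, 25, 26, 5, -7] -> [-4, 128, 156, 100, 104, 20, -28] -> [-28, -4, 20, 100, 104, 128, 156] -> 476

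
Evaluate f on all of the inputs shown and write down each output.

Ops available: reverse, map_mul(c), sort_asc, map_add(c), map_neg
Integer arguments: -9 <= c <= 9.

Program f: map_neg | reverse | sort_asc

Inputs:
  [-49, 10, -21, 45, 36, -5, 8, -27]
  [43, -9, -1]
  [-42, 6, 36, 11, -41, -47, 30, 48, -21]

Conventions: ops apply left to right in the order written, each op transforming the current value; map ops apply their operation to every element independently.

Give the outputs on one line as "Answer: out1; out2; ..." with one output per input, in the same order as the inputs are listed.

Execution, op by op:
  [-49, 10, -21, 45, 36, -5, 8, -27] -> [49, -10, 21, -45, -36, 5, -8, 27] -> [27, -8, 5, -36, -45, 21, -10, 49] -> [-45, -36, -10, -8, 5, 21, 27, 49]
  [43, -9, -1] -> [-43, 9, 1] -> [1, 9, -43] -> [-43, 1, 9]
  [-42, 6, 36, 11, -41, -47, 30, 48, -21] -> [42, -6, -36, -11, 41, 47, -30, -48, 21] -> [21, -48, -30, 47, 41, -11, -36, -6, 42] -> [-48, -36, -30, -11, -6, 21, 41, 42, 47]

[-45, -36, -10, -8, 5, 21, 27, 49]; [-43, 1, 9]; [-48, -36, -30, -11, -6, 21, 41, 42, 47]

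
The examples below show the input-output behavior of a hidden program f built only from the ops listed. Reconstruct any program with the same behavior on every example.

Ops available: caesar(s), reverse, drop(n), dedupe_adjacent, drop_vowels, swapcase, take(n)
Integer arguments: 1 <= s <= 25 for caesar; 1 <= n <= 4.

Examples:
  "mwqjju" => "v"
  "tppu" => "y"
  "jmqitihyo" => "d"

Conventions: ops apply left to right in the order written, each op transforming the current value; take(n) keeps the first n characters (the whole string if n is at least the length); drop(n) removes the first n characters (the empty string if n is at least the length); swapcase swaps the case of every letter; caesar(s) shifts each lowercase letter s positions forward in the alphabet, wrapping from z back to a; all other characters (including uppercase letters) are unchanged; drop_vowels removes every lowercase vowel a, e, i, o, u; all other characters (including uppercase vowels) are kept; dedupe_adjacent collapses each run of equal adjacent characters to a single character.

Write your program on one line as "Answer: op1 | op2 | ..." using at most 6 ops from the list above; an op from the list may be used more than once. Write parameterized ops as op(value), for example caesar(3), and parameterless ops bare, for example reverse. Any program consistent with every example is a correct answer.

caesar(5) | drop_vowels | reverse | take(2) | drop(1)

Check, running the answer program on each example:
  "mwqjju" -> "rbvooz" -> "rbvz" -> "zvbr" -> "zv" -> "v"
  "tppu" -> "yuuz" -> "yz" -> "zy" -> "zy" -> "y"
  "jmqitihyo" -> "orvnynmdt" -> "rvnynmdt" -> "tdmnynvr" -> "td" -> "d"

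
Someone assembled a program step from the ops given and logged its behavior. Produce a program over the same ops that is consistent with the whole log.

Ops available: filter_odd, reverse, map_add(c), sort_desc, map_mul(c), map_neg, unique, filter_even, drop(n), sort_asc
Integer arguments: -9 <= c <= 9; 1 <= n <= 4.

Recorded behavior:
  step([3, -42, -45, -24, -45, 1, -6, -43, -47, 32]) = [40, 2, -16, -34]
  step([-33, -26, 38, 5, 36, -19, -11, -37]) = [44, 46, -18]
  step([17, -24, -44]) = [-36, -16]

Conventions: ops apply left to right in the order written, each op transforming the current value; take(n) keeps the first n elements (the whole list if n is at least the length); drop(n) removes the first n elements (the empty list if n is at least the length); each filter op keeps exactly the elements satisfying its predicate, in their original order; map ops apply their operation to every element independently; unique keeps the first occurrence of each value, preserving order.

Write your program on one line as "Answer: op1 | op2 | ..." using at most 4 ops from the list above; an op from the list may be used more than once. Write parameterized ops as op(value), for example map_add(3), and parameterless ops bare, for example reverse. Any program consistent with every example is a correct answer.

map_add(8) | filter_even | reverse

Check, running the answer program on each example:
  [3, -42, -45, -24, -45, 1, -6, -43, -47, 32] -> [11, -34, -37, -16, -37, 9, 2, -35, -39, 40] -> [-34, -16, 2, 40] -> [40, 2, -16, -34]
  [-33, -26, 38, 5, 36, -19, -11, -37] -> [-25, -18, 46, 13, 44, -11, -3, -29] -> [-18, 46, 44] -> [44, 46, -18]
  [17, -24, -44] -> [25, -16, -36] -> [-16, -36] -> [-36, -16]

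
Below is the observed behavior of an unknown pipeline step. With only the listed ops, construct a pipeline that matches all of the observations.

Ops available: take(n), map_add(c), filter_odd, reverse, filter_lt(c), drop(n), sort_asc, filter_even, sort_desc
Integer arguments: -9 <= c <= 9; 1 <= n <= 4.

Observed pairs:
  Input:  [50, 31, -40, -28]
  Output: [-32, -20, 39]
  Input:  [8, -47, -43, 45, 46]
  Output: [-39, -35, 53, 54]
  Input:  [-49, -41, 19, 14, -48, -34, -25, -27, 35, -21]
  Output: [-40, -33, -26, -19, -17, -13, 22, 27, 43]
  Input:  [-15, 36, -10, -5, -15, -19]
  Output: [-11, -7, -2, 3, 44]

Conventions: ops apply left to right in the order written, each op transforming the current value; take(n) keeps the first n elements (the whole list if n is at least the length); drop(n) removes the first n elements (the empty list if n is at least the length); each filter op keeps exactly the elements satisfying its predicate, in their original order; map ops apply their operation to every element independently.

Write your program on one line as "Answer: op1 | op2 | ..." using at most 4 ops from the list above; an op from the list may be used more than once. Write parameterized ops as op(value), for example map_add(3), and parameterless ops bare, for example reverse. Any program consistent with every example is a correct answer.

map_add(8) | drop(1) | sort_asc

Check, running the answer program on each example:
  [50, 31, -40, -28] -> [58, 39, -32, -20] -> [39, -32, -20] -> [-32, -20, 39]
  [8, -47, -43, 45, 46] -> [16, -39, -35, 53, 54] -> [-39, -35, 53, 54] -> [-39, -35, 53, 54]
  [-49, -41, 19, 14, -48, -34, -25, -27, 35, -21] -> [-41, -33, 27, 22, -40, -26, -17, -19, 43, -13] -> [-33, 27, 22, -40, -26, -17, -19, 43, -13] -> [-40, -33, -26, -19, -17, -13, 22, 27, 43]
  [-15, 36, -10, -5, -15, -19] -> [-7, 44, -2, 3, -7, -11] -> [44, -2, 3, -7, -11] -> [-11, -7, -2, 3, 44]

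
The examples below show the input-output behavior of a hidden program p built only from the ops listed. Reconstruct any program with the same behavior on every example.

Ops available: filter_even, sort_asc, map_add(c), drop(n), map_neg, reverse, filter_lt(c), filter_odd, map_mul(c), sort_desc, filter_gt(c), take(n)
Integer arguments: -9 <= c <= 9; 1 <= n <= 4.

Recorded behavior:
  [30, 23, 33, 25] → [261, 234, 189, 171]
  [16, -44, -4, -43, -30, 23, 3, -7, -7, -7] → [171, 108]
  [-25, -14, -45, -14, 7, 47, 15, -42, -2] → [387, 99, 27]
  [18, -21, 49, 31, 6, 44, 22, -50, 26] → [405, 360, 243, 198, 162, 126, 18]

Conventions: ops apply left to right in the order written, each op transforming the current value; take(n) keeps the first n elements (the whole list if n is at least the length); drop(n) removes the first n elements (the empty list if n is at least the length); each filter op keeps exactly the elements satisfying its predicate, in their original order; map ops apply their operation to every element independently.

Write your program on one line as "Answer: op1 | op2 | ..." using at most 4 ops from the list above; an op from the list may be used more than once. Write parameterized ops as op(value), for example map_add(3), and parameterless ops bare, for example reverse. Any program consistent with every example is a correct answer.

map_add(-4) | map_mul(9) | sort_desc | filter_gt(-3)

Check, running the answer program on each example:
  [30, 23, 33, 25] -> [26, 19, 29, 21] -> [234, 171, 261, 189] -> [261, 234, 189, 171] -> [261, 234, 189, 171]
  [16, -44, -4, -43, -30, 23, 3, -7, -7, -7] -> [12, -48, -8, -47, -34, 19, -1, -11, -11, -11] -> [108, -432, -72, -423, -306, 171, -9, -99, -99, -99] -> [171, 108, -9, -72, -99, -99, -99, -306, -423, -432] -> [171, 108]
  [-25, -14, -45, -14, 7, 47, 15, -42, -2] -> [-29, -18, -49, -18, 3, 43, 11, -46, -6] -> [-261, -162, -441, -162, 27, 387, 99, -414, -54] -> [387, 99, 27, -54, -162, -162, -261, -414, -441] -> [387, 99, 27]
  [18, -21, 49, 31, 6, 44, 22, -50, 26] -> [14, -25, 45, 27, 2, 40, 18, -54, 22] -> [126, -225, 405, 243, 18, 360, 162, -486, 198] -> [405, 360, 243, 198, 162, 126, 18, -225, -486] -> [405, 360, 243, 198, 162, 126, 18]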